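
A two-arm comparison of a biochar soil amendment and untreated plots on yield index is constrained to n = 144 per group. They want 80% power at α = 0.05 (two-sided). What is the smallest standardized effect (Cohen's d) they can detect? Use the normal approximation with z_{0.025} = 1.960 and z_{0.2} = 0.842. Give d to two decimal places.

For two independent groups of n = 144 each: d_min = (z_{α/2} + z_β)·√(2/n).
z-sum = 1.960 + 0.842 = 2.802.
d_min = 2.802 × √(2/144) = 2.802 × 0.1179 = 0.330.

d_min ≈ 0.33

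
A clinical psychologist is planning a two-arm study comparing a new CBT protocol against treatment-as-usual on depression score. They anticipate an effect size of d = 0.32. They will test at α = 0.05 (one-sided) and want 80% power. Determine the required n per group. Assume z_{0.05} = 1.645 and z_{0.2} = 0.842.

For two independent groups with equal n: n = 2·((z_{α} + z_β) / d)².
z_{α} + z_β = 1.645 + 0.842 = 2.487.
n = 2 × (2.487 / 0.32)² = 2 × 7.772² = 2 × 60.40 = 120.8.
Round up to the next whole participant.

n = 121 per group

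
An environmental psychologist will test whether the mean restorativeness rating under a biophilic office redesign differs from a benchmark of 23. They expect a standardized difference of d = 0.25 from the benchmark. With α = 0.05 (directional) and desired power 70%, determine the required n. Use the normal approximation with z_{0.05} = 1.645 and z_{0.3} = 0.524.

For a one-sample test: n = ((z_{α} + z_β) / d)².
z_{α} + z_β = 1.645 + 0.524 = 2.169.
n = (2.169 / 0.25)² = 8.676² = 75.27.
Round up.

n = 76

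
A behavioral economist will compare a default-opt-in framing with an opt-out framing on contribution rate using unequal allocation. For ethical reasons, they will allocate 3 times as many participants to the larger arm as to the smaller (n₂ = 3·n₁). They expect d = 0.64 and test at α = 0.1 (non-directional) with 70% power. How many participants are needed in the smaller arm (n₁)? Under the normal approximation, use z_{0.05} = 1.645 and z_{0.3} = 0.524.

n₁ = 16

With allocation ratio k = n₂/n₁ = 3, Var(x̄₁−x̄₂) = σ²(1/n₁ + 1/(k·n₁)) = σ²·(k+1)/(k·n₁).
So n₁ = (1 + 1/k)·((z_{α/2} + z_β)/d)² = 1.333 × (2.169/0.64)².
n₁ = 1.333 × 11.49 = 15.3.
Round up: n₁ = 16, giving n₂ = 3 × 16 = 48.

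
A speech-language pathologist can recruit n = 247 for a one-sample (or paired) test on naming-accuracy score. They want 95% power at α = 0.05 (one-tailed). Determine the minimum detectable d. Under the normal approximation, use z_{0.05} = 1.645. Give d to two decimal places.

d_min ≈ 0.21

For a single sample (or paired design) of n = 247: d_min = (z_{α} + z_β)/√n.
z-sum = 1.645 + 1.645 = 3.290.
d_min = 3.290 / √247 = 3.290 / 15.716 = 0.209.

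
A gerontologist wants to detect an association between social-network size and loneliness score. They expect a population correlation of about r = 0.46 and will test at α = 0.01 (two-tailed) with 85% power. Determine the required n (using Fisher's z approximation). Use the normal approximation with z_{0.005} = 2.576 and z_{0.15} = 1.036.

Fisher's z: C = ½·ln((1+r)/(1−r)) = ½·ln(2.7037) = 0.4973.
n = ((z_{α/2} + z_β)/C)² + 3.
(2.576 + 1.036) / 0.4973 = 3.612 / 0.4973 = 7.263.
n = 7.263² + 3 = 52.75 + 3 = 55.8.
Round up.

n = 56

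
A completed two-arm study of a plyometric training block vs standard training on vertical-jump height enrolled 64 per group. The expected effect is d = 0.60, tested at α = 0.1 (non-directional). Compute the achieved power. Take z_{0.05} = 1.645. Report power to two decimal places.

For two equal groups, power = Φ(d·√(n/2) − z_{α/2}).
d·√(n/2) = 0.60 × √(64/2) = 0.60 × 5.657 = 3.394.
z_β = 3.394 − 1.645 = 1.749.
Power = Φ(1.749) = 0.960.

power ≈ 0.96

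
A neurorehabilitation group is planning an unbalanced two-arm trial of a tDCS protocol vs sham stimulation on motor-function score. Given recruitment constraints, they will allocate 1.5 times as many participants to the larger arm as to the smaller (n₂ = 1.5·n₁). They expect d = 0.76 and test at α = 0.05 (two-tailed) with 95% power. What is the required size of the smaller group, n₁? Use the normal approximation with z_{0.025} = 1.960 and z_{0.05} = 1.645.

n₁ = 38

With allocation ratio k = n₂/n₁ = 1.5, Var(x̄₁−x̄₂) = σ²(1/n₁ + 1/(k·n₁)) = σ²·(k+1)/(k·n₁).
So n₁ = (1 + 1/k)·((z_{α/2} + z_β)/d)² = 1.667 × (3.605/0.76)².
n₁ = 1.667 × 22.50 = 37.5.
Round up: n₁ = 38, giving n₂ = 1.5 × 38 = 57.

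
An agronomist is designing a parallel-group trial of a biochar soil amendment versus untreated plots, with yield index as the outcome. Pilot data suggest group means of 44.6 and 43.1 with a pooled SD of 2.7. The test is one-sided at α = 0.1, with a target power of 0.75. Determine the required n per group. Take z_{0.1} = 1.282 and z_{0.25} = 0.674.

n = 25 per group

Cohen's d = |M₁ − M₂| / SD_pooled = |44.6 − 43.1| / 2.7 = 1.5 / 2.7 = 0.556.
For two independent groups with equal n: n = 2·((z_{α} + z_β) / d)².
z_{α} + z_β = 1.282 + 0.674 = 1.956.
n = 2 × (1.956 / 0.556)² = 2 × 3.518² = 2 × 12.38 = 24.8.
Round up to the next whole participant.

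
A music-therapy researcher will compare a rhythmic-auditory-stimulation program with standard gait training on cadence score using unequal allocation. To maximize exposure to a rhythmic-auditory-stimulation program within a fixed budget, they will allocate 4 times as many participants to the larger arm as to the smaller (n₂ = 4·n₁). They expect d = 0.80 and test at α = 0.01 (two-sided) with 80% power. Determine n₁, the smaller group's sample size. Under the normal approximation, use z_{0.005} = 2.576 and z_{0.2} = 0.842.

With allocation ratio k = n₂/n₁ = 4, Var(x̄₁−x̄₂) = σ²(1/n₁ + 1/(k·n₁)) = σ²·(k+1)/(k·n₁).
So n₁ = (1 + 1/k)·((z_{α/2} + z_β)/d)² = 1.250 × (3.418/0.80)².
n₁ = 1.250 × 18.25 = 22.8.
Round up: n₁ = 23, giving n₂ = 4 × 23 = 92.

n₁ = 23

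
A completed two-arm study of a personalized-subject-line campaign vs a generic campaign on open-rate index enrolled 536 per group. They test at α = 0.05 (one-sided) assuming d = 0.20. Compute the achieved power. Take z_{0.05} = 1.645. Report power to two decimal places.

power ≈ 0.95

For two equal groups, power = Φ(d·√(n/2) − z_{α}).
d·√(n/2) = 0.20 × √(536/2) = 0.20 × 16.371 = 3.274.
z_β = 3.274 − 1.645 = 1.629.
Power = Φ(1.629) = 0.948.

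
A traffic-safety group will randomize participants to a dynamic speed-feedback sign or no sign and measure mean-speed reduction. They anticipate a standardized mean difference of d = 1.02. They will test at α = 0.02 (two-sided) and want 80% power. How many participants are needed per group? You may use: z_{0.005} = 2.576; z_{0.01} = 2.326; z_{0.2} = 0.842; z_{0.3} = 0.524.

n = 20 per group

For two independent groups with equal n: n = 2·((z_{α/2} + z_β) / d)².
z_{α/2} + z_β = 2.326 + 0.842 = 3.168.
n = 2 × (3.168 / 1.02)² = 2 × 3.106² = 2 × 9.65 = 19.3.
Round up to the next whole participant.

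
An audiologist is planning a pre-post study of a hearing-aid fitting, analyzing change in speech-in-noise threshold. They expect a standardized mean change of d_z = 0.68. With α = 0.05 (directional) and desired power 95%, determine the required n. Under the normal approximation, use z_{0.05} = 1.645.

For a paired (one-sample on differences) test: n = ((z_{α} + z_β) / d)².
z_{α} + z_β = 1.645 + 1.645 = 3.290.
n = (3.290 / 0.68)² = 4.838² = 23.41.
Round up.

n = 24 pairs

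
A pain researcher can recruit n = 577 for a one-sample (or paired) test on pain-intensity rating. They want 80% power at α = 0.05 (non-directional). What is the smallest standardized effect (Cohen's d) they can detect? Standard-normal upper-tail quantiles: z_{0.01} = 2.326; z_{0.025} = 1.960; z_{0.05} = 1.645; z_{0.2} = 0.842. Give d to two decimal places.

For a single sample (or paired design) of n = 577: d_min = (z_{α/2} + z_β)/√n.
z-sum = 1.960 + 0.842 = 2.802.
d_min = 2.802 / √577 = 2.802 / 24.021 = 0.117.

d_min ≈ 0.12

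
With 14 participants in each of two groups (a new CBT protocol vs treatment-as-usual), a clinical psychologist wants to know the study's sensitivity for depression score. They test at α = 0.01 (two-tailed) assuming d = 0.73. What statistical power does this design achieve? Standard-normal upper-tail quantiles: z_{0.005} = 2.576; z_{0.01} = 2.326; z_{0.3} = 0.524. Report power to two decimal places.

For two equal groups, power = Φ(d·√(n/2) − z_{α/2}).
d·√(n/2) = 0.73 × √(14/2) = 0.73 × 2.646 = 1.931.
z_β = 1.931 − 2.576 = -0.645.
Power = Φ(-0.645) = 0.260.

power ≈ 0.26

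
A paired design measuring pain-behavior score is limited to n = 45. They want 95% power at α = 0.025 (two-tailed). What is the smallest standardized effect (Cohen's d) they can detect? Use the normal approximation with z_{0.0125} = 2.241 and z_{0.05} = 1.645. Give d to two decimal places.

For a single sample (or paired design) of n = 45: d_min = (z_{α/2} + z_β)/√n.
z-sum = 2.241 + 1.645 = 3.886.
d_min = 3.886 / √45 = 3.886 / 6.708 = 0.579.

d_min ≈ 0.58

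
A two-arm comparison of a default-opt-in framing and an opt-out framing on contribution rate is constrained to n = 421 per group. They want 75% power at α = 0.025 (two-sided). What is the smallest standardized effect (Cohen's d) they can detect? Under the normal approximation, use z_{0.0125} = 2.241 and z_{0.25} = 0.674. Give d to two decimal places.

d_min ≈ 0.20

For two independent groups of n = 421 each: d_min = (z_{α/2} + z_β)·√(2/n).
z-sum = 2.241 + 0.674 = 2.915.
d_min = 2.915 × √(2/421) = 2.915 × 0.0689 = 0.201.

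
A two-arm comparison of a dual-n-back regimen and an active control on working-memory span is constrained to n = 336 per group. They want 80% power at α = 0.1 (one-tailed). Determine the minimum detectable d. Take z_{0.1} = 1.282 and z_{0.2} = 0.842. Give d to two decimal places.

d_min ≈ 0.16

For two independent groups of n = 336 each: d_min = (z_{α} + z_β)·√(2/n).
z-sum = 1.282 + 0.842 = 2.124.
d_min = 2.124 × √(2/336) = 2.124 × 0.0772 = 0.164.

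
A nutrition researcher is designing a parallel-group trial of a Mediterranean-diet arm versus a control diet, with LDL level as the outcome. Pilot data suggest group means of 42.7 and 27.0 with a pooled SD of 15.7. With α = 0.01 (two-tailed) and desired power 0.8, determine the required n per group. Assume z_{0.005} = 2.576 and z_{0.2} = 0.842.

n = 24 per group

Cohen's d = |M₁ − M₂| / SD_pooled = |42.7 − 27.0| / 15.7 = 15.7 / 15.7 = 1.000.
For two independent groups with equal n: n = 2·((z_{α/2} + z_β) / d)².
z_{α/2} + z_β = 2.576 + 0.842 = 3.418.
n = 2 × (3.418 / 1.000)² = 2 × 3.418² = 2 × 11.68 = 23.4.
Round up to the next whole participant.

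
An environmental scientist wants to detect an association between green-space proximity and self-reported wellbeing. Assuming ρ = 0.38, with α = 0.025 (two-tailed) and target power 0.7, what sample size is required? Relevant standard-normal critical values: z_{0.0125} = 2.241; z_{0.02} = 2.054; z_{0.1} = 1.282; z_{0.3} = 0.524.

Fisher's z: C = ½·ln((1+r)/(1−r)) = ½·ln(2.2258) = 0.4001.
n = ((z_{α/2} + z_β)/C)² + 3.
(2.241 + 0.524) / 0.4001 = 2.765 / 0.4001 = 6.911.
n = 6.911² + 3 = 47.76 + 3 = 50.8.
Round up.

n = 51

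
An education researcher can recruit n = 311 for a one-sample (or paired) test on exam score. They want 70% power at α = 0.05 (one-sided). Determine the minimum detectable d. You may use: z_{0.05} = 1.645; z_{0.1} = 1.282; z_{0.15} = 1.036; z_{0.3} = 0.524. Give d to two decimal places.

d_min ≈ 0.12

For a single sample (or paired design) of n = 311: d_min = (z_{α} + z_β)/√n.
z-sum = 1.645 + 0.524 = 2.169.
d_min = 2.169 / √311 = 2.169 / 17.635 = 0.123.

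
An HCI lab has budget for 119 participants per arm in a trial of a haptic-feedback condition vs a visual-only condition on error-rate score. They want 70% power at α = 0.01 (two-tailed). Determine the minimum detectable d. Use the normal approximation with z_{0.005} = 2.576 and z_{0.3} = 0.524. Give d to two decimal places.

d_min ≈ 0.40

For two independent groups of n = 119 each: d_min = (z_{α/2} + z_β)·√(2/n).
z-sum = 2.576 + 0.524 = 3.100.
d_min = 3.100 × √(2/119) = 3.100 × 0.1296 = 0.402.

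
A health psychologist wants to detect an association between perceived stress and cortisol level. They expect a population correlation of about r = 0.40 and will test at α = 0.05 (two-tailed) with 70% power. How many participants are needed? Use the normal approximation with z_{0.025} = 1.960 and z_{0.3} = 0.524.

n = 38

Fisher's z: C = ½·ln((1+r)/(1−r)) = ½·ln(2.3333) = 0.4236.
n = ((z_{α/2} + z_β)/C)² + 3.
(1.960 + 0.524) / 0.4236 = 2.484 / 0.4236 = 5.864.
n = 5.864² + 3 = 34.39 + 3 = 37.4.
Round up.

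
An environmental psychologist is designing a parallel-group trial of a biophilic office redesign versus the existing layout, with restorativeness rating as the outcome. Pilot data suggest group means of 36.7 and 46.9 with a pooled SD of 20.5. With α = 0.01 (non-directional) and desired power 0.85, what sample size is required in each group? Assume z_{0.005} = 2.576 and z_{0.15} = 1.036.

Cohen's d = |M₁ − M₂| / SD_pooled = |36.7 − 46.9| / 20.5 = 10.2 / 20.5 = 0.498.
For two independent groups with equal n: n = 2·((z_{α/2} + z_β) / d)².
z_{α/2} + z_β = 2.576 + 1.036 = 3.612.
n = 2 × (3.612 / 0.498)² = 2 × 7.253² = 2 × 52.61 = 105.2.
Round up to the next whole participant.

n = 106 per group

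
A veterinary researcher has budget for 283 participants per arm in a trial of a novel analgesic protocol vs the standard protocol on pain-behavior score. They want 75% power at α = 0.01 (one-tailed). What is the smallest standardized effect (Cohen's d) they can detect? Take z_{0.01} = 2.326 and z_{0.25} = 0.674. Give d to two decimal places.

d_min ≈ 0.25

For two independent groups of n = 283 each: d_min = (z_{α} + z_β)·√(2/n).
z-sum = 2.326 + 0.674 = 3.000.
d_min = 3.000 × √(2/283) = 3.000 × 0.0841 = 0.252.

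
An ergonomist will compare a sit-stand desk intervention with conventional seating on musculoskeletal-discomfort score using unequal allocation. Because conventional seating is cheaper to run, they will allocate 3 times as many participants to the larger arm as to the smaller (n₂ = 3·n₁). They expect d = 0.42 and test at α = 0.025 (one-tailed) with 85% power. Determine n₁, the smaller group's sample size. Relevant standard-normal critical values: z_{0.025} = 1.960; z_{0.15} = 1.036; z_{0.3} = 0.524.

n₁ = 68

With allocation ratio k = n₂/n₁ = 3, Var(x̄₁−x̄₂) = σ²(1/n₁ + 1/(k·n₁)) = σ²·(k+1)/(k·n₁).
So n₁ = (1 + 1/k)·((z_{α} + z_β)/d)² = 1.333 × (2.996/0.42)².
n₁ = 1.333 × 50.88 = 67.8.
Round up: n₁ = 68, giving n₂ = 3 × 68 = 204.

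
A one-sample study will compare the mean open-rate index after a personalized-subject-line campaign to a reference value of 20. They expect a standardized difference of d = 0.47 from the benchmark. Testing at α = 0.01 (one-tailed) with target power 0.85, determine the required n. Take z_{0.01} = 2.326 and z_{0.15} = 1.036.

n = 52

For a one-sample test: n = ((z_{α} + z_β) / d)².
z_{α} + z_β = 2.326 + 1.036 = 3.362.
n = (3.362 / 0.47)² = 7.153² = 51.17.
Round up.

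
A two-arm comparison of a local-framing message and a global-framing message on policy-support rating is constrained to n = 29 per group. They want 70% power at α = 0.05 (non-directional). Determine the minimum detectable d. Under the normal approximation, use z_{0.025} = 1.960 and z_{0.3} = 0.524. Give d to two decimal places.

For two independent groups of n = 29 each: d_min = (z_{α/2} + z_β)·√(2/n).
z-sum = 1.960 + 0.524 = 2.484.
d_min = 2.484 × √(2/29) = 2.484 × 0.2626 = 0.652.

d_min ≈ 0.65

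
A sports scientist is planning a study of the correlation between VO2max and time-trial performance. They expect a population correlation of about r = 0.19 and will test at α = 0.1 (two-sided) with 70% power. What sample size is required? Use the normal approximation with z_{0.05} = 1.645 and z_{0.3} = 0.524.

Fisher's z: C = ½·ln((1+r)/(1−r)) = ½·ln(1.4691) = 0.1923.
n = ((z_{α/2} + z_β)/C)² + 3.
(1.645 + 0.524) / 0.1923 = 2.169 / 0.1923 = 11.279.
n = 11.279² + 3 = 127.22 + 3 = 130.2.
Round up.

n = 131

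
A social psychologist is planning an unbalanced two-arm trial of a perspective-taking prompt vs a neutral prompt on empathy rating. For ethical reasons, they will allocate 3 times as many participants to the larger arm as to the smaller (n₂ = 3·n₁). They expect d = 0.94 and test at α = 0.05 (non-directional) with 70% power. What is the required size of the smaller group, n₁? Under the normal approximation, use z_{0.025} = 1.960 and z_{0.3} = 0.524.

n₁ = 10

With allocation ratio k = n₂/n₁ = 3, Var(x̄₁−x̄₂) = σ²(1/n₁ + 1/(k·n₁)) = σ²·(k+1)/(k·n₁).
So n₁ = (1 + 1/k)·((z_{α/2} + z_β)/d)² = 1.333 × (2.484/0.94)².
n₁ = 1.333 × 6.98 = 9.3.
Round up: n₁ = 10, giving n₂ = 3 × 10 = 30.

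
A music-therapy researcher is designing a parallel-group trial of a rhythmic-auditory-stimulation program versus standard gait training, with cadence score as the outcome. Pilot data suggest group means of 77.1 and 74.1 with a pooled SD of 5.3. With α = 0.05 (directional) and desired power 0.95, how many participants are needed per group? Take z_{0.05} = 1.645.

Cohen's d = |M₁ − M₂| / SD_pooled = |77.1 − 74.1| / 5.3 = 3.0 / 5.3 = 0.566.
For two independent groups with equal n: n = 2·((z_{α} + z_β) / d)².
z_{α} + z_β = 1.645 + 1.645 = 3.290.
n = 2 × (3.290 / 0.566)² = 2 × 5.813² = 2 × 33.79 = 67.6.
Round up to the next whole participant.

n = 68 per group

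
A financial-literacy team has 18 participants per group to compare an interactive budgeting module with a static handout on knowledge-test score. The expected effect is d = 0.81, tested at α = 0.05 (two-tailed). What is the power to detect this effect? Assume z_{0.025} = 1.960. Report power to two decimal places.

power ≈ 0.68

For two equal groups, power = Φ(d·√(n/2) − z_{α/2}).
d·√(n/2) = 0.81 × √(18/2) = 0.81 × 3.000 = 2.430.
z_β = 2.430 − 1.960 = 0.470.
Power = Φ(0.470) = 0.681.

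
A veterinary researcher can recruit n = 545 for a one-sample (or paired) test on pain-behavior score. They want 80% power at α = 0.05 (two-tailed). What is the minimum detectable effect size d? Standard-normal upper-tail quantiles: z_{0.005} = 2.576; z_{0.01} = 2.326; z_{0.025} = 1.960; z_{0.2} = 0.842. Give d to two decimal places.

d_min ≈ 0.12

For a single sample (or paired design) of n = 545: d_min = (z_{α/2} + z_β)/√n.
z-sum = 1.960 + 0.842 = 2.802.
d_min = 2.802 / √545 = 2.802 / 23.345 = 0.120.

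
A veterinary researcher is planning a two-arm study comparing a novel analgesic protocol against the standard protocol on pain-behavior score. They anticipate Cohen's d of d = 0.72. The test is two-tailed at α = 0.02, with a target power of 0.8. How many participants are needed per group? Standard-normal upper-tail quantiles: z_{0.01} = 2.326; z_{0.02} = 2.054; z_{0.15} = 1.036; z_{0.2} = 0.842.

n = 39 per group

For two independent groups with equal n: n = 2·((z_{α/2} + z_β) / d)².
z_{α/2} + z_β = 2.326 + 0.842 = 3.168.
n = 2 × (3.168 / 0.72)² = 2 × 4.400² = 2 × 19.36 = 38.7.
Round up to the next whole participant.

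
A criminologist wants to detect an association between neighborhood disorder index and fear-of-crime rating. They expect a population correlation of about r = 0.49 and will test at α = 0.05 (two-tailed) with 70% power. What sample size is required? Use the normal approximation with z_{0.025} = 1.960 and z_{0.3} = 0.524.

n = 25

Fisher's z: C = ½·ln((1+r)/(1−r)) = ½·ln(2.9216) = 0.5361.
n = ((z_{α/2} + z_β)/C)² + 3.
(1.960 + 0.524) / 0.5361 = 2.484 / 0.5361 = 4.633.
n = 4.633² + 3 = 21.47 + 3 = 24.5.
Round up.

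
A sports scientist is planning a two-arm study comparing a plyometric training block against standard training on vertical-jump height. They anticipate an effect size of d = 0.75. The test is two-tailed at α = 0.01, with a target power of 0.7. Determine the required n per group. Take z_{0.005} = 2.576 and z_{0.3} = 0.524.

For two independent groups with equal n: n = 2·((z_{α/2} + z_β) / d)².
z_{α/2} + z_β = 2.576 + 0.524 = 3.100.
n = 2 × (3.100 / 0.75)² = 2 × 4.133² = 2 × 17.08 = 34.2.
Round up to the next whole participant.

n = 35 per group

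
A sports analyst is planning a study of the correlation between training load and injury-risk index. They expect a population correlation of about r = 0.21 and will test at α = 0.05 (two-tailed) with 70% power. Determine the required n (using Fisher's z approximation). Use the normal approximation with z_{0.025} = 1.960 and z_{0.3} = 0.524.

n = 139

Fisher's z: C = ½·ln((1+r)/(1−r)) = ½·ln(1.5316) = 0.2132.
n = ((z_{α/2} + z_β)/C)² + 3.
(1.960 + 0.524) / 0.2132 = 2.484 / 0.2132 = 11.651.
n = 11.651² + 3 = 135.75 + 3 = 138.7.
Round up.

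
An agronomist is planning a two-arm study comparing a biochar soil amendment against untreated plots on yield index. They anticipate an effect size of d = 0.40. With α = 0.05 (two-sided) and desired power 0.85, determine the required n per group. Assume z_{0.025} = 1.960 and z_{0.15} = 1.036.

For two independent groups with equal n: n = 2·((z_{α/2} + z_β) / d)².
z_{α/2} + z_β = 1.960 + 1.036 = 2.996.
n = 2 × (2.996 / 0.40)² = 2 × 7.490² = 2 × 56.10 = 112.2.
Round up to the next whole participant.

n = 113 per group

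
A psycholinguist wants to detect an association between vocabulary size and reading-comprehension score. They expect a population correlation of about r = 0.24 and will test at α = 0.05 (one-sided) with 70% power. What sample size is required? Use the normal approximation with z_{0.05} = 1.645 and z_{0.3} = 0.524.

n = 82

Fisher's z: C = ½·ln((1+r)/(1−r)) = ½·ln(1.6316) = 0.2448.
n = ((z_{α} + z_β)/C)² + 3.
(1.645 + 0.524) / 0.2448 = 2.169 / 0.2448 = 8.860.
n = 8.860² + 3 = 78.50 + 3 = 81.5.
Round up.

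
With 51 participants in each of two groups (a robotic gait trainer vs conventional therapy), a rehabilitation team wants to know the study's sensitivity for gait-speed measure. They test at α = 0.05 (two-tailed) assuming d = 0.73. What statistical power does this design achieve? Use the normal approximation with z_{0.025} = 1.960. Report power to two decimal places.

For two equal groups, power = Φ(d·√(n/2) − z_{α/2}).
d·√(n/2) = 0.73 × √(51/2) = 0.73 × 5.050 = 3.686.
z_β = 3.686 − 1.960 = 1.726.
Power = Φ(1.726) = 0.958.

power ≈ 0.96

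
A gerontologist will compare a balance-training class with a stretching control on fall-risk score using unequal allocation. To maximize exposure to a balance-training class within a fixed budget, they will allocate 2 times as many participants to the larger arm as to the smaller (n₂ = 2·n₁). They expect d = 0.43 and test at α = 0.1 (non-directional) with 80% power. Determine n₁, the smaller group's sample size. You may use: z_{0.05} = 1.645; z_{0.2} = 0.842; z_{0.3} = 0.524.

With allocation ratio k = n₂/n₁ = 2, Var(x̄₁−x̄₂) = σ²(1/n₁ + 1/(k·n₁)) = σ²·(k+1)/(k·n₁).
So n₁ = (1 + 1/k)·((z_{α/2} + z_β)/d)² = 1.500 × (2.487/0.43)².
n₁ = 1.500 × 33.45 = 50.2.
Round up: n₁ = 51, giving n₂ = 2 × 51 = 102.

n₁ = 51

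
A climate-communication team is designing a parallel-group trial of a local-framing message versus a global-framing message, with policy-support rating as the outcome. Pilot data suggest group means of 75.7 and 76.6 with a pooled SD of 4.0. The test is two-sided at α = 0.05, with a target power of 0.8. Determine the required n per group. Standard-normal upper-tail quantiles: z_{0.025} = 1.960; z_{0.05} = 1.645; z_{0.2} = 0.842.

Cohen's d = |M₁ − M₂| / SD_pooled = |75.7 − 76.6| / 4.0 = 0.9 / 4.0 = 0.225.
For two independent groups with equal n: n = 2·((z_{α/2} + z_β) / d)².
z_{α/2} + z_β = 1.960 + 0.842 = 2.802.
n = 2 × (2.802 / 0.225)² = 2 × 12.453² = 2 × 155.09 = 310.2.
Round up to the next whole participant.

n = 311 per group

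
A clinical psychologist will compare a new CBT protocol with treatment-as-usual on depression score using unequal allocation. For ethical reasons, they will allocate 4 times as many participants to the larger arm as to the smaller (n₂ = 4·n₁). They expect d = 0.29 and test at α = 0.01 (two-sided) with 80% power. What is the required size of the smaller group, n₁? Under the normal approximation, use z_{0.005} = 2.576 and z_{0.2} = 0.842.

With allocation ratio k = n₂/n₁ = 4, Var(x̄₁−x̄₂) = σ²(1/n₁ + 1/(k·n₁)) = σ²·(k+1)/(k·n₁).
So n₁ = (1 + 1/k)·((z_{α/2} + z_β)/d)² = 1.250 × (3.418/0.29)².
n₁ = 1.250 × 138.91 = 173.6.
Round up: n₁ = 174, giving n₂ = 4 × 174 = 696.

n₁ = 174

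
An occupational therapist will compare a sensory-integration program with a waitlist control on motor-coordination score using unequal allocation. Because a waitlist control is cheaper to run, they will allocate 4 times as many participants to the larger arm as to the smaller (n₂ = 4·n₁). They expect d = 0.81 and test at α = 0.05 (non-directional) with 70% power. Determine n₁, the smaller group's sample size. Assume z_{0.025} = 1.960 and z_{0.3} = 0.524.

With allocation ratio k = n₂/n₁ = 4, Var(x̄₁−x̄₂) = σ²(1/n₁ + 1/(k·n₁)) = σ²·(k+1)/(k·n₁).
So n₁ = (1 + 1/k)·((z_{α/2} + z_β)/d)² = 1.250 × (2.484/0.81)².
n₁ = 1.250 × 9.40 = 11.8.
Round up: n₁ = 12, giving n₂ = 4 × 12 = 48.

n₁ = 12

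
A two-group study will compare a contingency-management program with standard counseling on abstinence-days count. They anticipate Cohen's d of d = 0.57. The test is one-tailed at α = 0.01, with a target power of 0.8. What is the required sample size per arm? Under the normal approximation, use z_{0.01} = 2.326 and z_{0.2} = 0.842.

n = 62 per group

For two independent groups with equal n: n = 2·((z_{α} + z_β) / d)².
z_{α} + z_β = 2.326 + 0.842 = 3.168.
n = 2 × (3.168 / 0.57)² = 2 × 5.558² = 2 × 30.89 = 61.8.
Round up to the next whole participant.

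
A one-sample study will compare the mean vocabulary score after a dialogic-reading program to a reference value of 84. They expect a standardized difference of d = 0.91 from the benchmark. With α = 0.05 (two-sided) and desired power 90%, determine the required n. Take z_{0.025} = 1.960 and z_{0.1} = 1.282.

n = 13

For a one-sample test: n = ((z_{α/2} + z_β) / d)².
z_{α/2} + z_β = 1.960 + 1.282 = 3.242.
n = (3.242 / 0.91)² = 3.563² = 12.69.
Round up.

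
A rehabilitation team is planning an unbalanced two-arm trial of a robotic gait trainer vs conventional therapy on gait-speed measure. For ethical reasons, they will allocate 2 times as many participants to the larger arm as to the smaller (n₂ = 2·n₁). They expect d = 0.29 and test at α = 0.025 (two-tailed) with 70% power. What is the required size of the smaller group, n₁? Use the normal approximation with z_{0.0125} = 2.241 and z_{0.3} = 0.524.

n₁ = 137

With allocation ratio k = n₂/n₁ = 2, Var(x̄₁−x̄₂) = σ²(1/n₁ + 1/(k·n₁)) = σ²·(k+1)/(k·n₁).
So n₁ = (1 + 1/k)·((z_{α/2} + z_β)/d)² = 1.500 × (2.765/0.29)².
n₁ = 1.500 × 90.91 = 136.4.
Round up: n₁ = 137, giving n₂ = 2 × 137 = 274.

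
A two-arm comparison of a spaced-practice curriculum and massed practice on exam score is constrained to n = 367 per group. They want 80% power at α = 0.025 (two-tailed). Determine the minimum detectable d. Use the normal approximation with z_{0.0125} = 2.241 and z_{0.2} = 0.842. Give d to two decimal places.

For two independent groups of n = 367 each: d_min = (z_{α/2} + z_β)·√(2/n).
z-sum = 2.241 + 0.842 = 3.083.
d_min = 3.083 × √(2/367) = 3.083 × 0.0738 = 0.228.

d_min ≈ 0.23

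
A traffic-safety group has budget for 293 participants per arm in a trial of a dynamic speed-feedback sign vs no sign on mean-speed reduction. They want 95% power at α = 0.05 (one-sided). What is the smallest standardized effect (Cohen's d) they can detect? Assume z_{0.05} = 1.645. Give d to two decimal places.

d_min ≈ 0.27

For two independent groups of n = 293 each: d_min = (z_{α} + z_β)·√(2/n).
z-sum = 1.645 + 1.645 = 3.290.
d_min = 3.290 × √(2/293) = 3.290 × 0.0826 = 0.272.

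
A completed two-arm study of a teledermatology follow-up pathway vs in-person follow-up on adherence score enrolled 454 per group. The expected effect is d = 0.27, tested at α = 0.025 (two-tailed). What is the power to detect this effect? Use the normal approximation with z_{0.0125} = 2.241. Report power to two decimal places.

For two equal groups, power = Φ(d·√(n/2) − z_{α/2}).
d·√(n/2) = 0.27 × √(454/2) = 0.27 × 15.067 = 4.068.
z_β = 4.068 − 2.241 = 1.827.
Power = Φ(1.827) = 0.966.

power ≈ 0.97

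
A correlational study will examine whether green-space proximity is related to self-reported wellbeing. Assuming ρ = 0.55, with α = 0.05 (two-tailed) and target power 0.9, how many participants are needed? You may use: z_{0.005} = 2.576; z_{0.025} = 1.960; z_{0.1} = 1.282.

n = 31

Fisher's z: C = ½·ln((1+r)/(1−r)) = ½·ln(3.4444) = 0.6184.
n = ((z_{α/2} + z_β)/C)² + 3.
(1.960 + 1.282) / 0.6184 = 3.242 / 0.6184 = 5.243.
n = 5.243² + 3 = 27.48 + 3 = 30.5.
Round up.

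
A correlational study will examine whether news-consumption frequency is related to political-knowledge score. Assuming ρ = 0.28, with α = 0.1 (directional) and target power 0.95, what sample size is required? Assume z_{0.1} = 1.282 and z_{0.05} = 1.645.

n = 107

Fisher's z: C = ½·ln((1+r)/(1−r)) = ½·ln(1.7778) = 0.2877.
n = ((z_{α} + z_β)/C)² + 3.
(1.282 + 1.645) / 0.2877 = 2.927 / 0.2877 = 10.174.
n = 10.174² + 3 = 103.51 + 3 = 106.5.
Round up.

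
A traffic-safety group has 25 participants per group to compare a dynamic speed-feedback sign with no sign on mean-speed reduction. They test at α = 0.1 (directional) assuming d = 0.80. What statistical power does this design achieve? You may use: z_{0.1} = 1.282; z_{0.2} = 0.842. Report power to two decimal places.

power ≈ 0.94

For two equal groups, power = Φ(d·√(n/2) − z_{α}).
d·√(n/2) = 0.80 × √(25/2) = 0.80 × 3.536 = 2.828.
z_β = 2.828 − 1.282 = 1.546.
Power = Φ(1.546) = 0.939.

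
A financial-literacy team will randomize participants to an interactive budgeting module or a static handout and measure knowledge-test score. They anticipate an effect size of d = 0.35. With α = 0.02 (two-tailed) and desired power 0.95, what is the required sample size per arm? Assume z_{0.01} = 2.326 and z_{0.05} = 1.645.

For two independent groups with equal n: n = 2·((z_{α/2} + z_β) / d)².
z_{α/2} + z_β = 2.326 + 1.645 = 3.971.
n = 2 × (3.971 / 0.35)² = 2 × 11.346² = 2 × 128.73 = 257.5.
Round up to the next whole participant.

n = 258 per group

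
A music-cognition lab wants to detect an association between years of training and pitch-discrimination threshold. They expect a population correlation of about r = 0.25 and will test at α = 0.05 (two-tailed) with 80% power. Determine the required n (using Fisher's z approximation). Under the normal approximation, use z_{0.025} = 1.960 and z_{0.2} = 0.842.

n = 124

Fisher's z: C = ½·ln((1+r)/(1−r)) = ½·ln(1.6667) = 0.2554.
n = ((z_{α/2} + z_β)/C)² + 3.
(1.960 + 0.842) / 0.2554 = 2.802 / 0.2554 = 10.971.
n = 10.971² + 3 = 120.36 + 3 = 123.4.
Round up.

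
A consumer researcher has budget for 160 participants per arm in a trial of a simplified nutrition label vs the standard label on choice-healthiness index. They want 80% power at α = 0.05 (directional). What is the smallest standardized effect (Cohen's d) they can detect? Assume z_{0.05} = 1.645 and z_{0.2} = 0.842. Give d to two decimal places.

d_min ≈ 0.28

For two independent groups of n = 160 each: d_min = (z_{α} + z_β)·√(2/n).
z-sum = 1.645 + 0.842 = 2.487.
d_min = 2.487 × √(2/160) = 2.487 × 0.1118 = 0.278.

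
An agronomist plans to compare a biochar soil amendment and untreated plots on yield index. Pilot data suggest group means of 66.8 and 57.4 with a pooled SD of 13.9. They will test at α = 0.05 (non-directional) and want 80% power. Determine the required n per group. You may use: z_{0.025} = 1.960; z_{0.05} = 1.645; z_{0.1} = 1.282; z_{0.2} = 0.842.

Cohen's d = |M₁ − M₂| / SD_pooled = |66.8 − 57.4| / 13.9 = 9.4 / 13.9 = 0.676.
For two independent groups with equal n: n = 2·((z_{α/2} + z_β) / d)².
z_{α/2} + z_β = 1.960 + 0.842 = 2.802.
n = 2 × (2.802 / 0.676)² = 2 × 4.145² = 2 × 17.18 = 34.4.
Round up to the next whole participant.

n = 35 per group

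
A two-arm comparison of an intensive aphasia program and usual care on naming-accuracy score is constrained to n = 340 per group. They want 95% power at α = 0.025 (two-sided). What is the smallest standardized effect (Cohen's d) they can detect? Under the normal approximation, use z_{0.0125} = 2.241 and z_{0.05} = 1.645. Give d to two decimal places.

For two independent groups of n = 340 each: d_min = (z_{α/2} + z_β)·√(2/n).
z-sum = 2.241 + 1.645 = 3.886.
d_min = 3.886 × √(2/340) = 3.886 × 0.0767 = 0.298.

d_min ≈ 0.30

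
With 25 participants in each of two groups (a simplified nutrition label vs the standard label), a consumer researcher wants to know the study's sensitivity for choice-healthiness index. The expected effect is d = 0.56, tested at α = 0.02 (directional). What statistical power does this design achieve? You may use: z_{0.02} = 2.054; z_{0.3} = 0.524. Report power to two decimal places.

For two equal groups, power = Φ(d·√(n/2) − z_{α}).
d·√(n/2) = 0.56 × √(25/2) = 0.56 × 3.536 = 1.980.
z_β = 1.980 − 2.054 = -0.074.
Power = Φ(-0.074) = 0.470.

power ≈ 0.47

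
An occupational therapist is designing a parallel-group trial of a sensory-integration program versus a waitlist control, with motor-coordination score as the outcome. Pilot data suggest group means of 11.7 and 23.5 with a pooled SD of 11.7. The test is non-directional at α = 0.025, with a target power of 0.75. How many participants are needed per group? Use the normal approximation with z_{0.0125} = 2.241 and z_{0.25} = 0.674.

Cohen's d = |M₁ − M₂| / SD_pooled = |11.7 − 23.5| / 11.7 = 11.8 / 11.7 = 1.009.
For two independent groups with equal n: n = 2·((z_{α/2} + z_β) / d)².
z_{α/2} + z_β = 2.241 + 0.674 = 2.915.
n = 2 × (2.915 / 1.009)² = 2 × 2.889² = 2 × 8.35 = 16.7.
Round up to the next whole participant.

n = 17 per group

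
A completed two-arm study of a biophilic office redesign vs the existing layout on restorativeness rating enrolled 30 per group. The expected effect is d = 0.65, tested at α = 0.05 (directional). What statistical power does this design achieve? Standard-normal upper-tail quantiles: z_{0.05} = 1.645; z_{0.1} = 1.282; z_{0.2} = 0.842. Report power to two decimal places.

For two equal groups, power = Φ(d·√(n/2) − z_{α}).
d·√(n/2) = 0.65 × √(30/2) = 0.65 × 3.873 = 2.517.
z_β = 2.517 − 1.645 = 0.872.
Power = Φ(0.872) = 0.809.

power ≈ 0.81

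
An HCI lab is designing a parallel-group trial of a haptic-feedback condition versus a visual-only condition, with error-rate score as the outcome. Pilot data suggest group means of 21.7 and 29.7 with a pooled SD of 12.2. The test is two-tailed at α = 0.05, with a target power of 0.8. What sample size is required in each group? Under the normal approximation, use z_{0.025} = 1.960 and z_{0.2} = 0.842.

n = 37 per group

Cohen's d = |M₁ − M₂| / SD_pooled = |21.7 − 29.7| / 12.2 = 8.0 / 12.2 = 0.656.
For two independent groups with equal n: n = 2·((z_{α/2} + z_β) / d)².
z_{α/2} + z_β = 1.960 + 0.842 = 2.802.
n = 2 × (2.802 / 0.656)² = 2 × 4.271² = 2 × 18.24 = 36.5.
Round up to the next whole participant.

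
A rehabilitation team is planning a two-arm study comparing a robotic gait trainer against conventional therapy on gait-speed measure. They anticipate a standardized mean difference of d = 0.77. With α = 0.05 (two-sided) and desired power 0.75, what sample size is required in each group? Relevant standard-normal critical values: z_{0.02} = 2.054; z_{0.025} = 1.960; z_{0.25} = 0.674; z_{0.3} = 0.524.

For two independent groups with equal n: n = 2·((z_{α/2} + z_β) / d)².
z_{α/2} + z_β = 1.960 + 0.674 = 2.634.
n = 2 × (2.634 / 0.77)² = 2 × 3.421² = 2 × 11.70 = 23.4.
Round up to the next whole participant.

n = 24 per group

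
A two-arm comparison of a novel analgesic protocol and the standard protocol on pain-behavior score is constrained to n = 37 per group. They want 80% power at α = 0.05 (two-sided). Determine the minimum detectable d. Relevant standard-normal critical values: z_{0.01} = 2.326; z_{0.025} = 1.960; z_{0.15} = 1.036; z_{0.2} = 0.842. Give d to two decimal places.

For two independent groups of n = 37 each: d_min = (z_{α/2} + z_β)·√(2/n).
z-sum = 1.960 + 0.842 = 2.802.
d_min = 2.802 × √(2/37) = 2.802 × 0.2325 = 0.651.

d_min ≈ 0.65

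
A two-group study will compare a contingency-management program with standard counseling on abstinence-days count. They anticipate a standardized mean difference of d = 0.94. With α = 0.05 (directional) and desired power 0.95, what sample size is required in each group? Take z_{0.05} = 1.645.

n = 25 per group

For two independent groups with equal n: n = 2·((z_{α} + z_β) / d)².
z_{α} + z_β = 1.645 + 1.645 = 3.290.
n = 2 × (3.290 / 0.94)² = 2 × 3.500² = 2 × 12.25 = 24.5.
Round up to the next whole participant.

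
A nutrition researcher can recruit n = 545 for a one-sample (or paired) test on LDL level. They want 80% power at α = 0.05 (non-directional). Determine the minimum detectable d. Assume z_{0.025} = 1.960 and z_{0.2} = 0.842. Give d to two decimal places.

d_min ≈ 0.12

For a single sample (or paired design) of n = 545: d_min = (z_{α/2} + z_β)/√n.
z-sum = 1.960 + 0.842 = 2.802.
d_min = 2.802 / √545 = 2.802 / 23.345 = 0.120.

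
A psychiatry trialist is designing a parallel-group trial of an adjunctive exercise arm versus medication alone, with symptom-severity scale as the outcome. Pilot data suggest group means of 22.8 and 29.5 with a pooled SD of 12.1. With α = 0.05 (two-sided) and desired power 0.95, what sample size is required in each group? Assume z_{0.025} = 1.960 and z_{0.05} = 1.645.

Cohen's d = |M₁ − M₂| / SD_pooled = |22.8 − 29.5| / 12.1 = 6.7 / 12.1 = 0.554.
For two independent groups with equal n: n = 2·((z_{α/2} + z_β) / d)².
z_{α/2} + z_β = 1.960 + 1.645 = 3.605.
n = 2 × (3.605 / 0.554)² = 2 × 6.507² = 2 × 42.34 = 84.7.
Round up to the next whole participant.

n = 85 per group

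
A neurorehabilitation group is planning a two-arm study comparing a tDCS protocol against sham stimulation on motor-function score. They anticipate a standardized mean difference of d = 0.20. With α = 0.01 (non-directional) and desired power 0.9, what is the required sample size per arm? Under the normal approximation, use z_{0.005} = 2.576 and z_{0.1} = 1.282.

For two independent groups with equal n: n = 2·((z_{α/2} + z_β) / d)².
z_{α/2} + z_β = 2.576 + 1.282 = 3.858.
n = 2 × (3.858 / 0.20)² = 2 × 19.290² = 2 × 372.10 = 744.2.
Round up to the next whole participant.

n = 745 per group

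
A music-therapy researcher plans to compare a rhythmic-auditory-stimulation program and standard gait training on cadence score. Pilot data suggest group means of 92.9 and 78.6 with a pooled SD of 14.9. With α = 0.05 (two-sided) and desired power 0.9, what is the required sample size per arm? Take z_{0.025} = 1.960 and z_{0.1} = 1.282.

n = 23 per group

Cohen's d = |M₁ − M₂| / SD_pooled = |92.9 − 78.6| / 14.9 = 14.3 / 14.9 = 0.960.
For two independent groups with equal n: n = 2·((z_{α/2} + z_β) / d)².
z_{α/2} + z_β = 1.960 + 1.282 = 3.242.
n = 2 × (3.242 / 0.960)² = 2 × 3.377² = 2 × 11.40 = 22.8.
Round up to the next whole participant.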